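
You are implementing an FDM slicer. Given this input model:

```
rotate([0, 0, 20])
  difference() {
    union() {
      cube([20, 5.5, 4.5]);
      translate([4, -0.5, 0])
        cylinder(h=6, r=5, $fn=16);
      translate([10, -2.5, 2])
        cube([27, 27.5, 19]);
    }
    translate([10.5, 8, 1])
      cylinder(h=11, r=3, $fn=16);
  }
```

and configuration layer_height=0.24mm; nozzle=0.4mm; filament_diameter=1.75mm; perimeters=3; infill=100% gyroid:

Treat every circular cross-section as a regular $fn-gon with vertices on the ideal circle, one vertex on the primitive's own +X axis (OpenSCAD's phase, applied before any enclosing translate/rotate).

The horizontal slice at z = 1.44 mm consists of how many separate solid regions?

1

At z = 1.44 mm: the cube (footprint 20×5.5) is included at this height; the r=5 cylinder at (4, -0.5) gives a regular 16-gon of circumradius 5 (constant along its height); the cube at (10, -2.5) is absent (z outside [2, 21]); Merging all regions: the regions partially overlap (shared area 31.96 mm²), so overlapping operands fuse into one piece — 1 connected region; the r=3 cylinder at (10.5, 8) contributes a regular 16-gon of circumradius 3; Taking the first minus the rest: starting from that combined region, the r=3 cylinder at (10.5, 8) partially overlaps it — only the 1.00 mm² overlap (of its 27.55 mm²) is removed, clipping the outline — 1 connected region; (whole slice rotated 20° about Z — lengths, areas and connectivity unchanged). The result has 1 disconnected region.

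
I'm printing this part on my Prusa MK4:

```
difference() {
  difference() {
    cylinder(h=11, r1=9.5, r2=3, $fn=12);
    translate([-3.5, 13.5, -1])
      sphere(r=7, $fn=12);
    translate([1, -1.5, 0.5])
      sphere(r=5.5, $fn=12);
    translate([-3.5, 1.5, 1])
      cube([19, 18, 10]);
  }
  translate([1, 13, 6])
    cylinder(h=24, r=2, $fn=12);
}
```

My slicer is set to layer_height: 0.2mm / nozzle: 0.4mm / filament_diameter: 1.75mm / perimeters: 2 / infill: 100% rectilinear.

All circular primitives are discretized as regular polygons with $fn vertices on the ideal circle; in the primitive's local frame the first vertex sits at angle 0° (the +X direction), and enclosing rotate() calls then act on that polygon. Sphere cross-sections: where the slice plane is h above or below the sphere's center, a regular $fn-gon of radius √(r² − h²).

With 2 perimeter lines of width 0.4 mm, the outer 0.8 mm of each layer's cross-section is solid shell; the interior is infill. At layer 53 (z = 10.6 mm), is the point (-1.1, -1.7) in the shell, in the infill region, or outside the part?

At z = 10.6 mm: the cone (r1=9.5→r2=3) has section circumradius 3.236 here — a regular 12-gon; the sphere at (-3.5, 13.5) is absent (|z−center|=11.600 > r=7); the sphere at (1, -1.5) is absent (|z−center|=10.100 > r=5.5); the 19×18 cube at (-3.5, 1.5) contributes its full rectangle; Taking the first minus the rest: starting from the cone, the 19×18 cube at (-3.5, 1.5) partially overlaps it — only the 6.60 mm² overlap (of its 342.00 mm²) is removed, clipping the outline — 1 connected region; the r=2 cylinder at (1, 13) gives a regular 12-gon of circumradius 2 (constant along its height); Subtracting the remaining from the first: starting from that combined region, the r=2 cylinder at (1, 13) misses the remaining region (no effect) — 1 connected region. Overall, the cross-section is a single solid region. The nearest boundary edge runs (-1.62, -2.80)→(-2.80, -1.62); distance from the point to it = 1.15 mm. The point is inside the cross-section and 1.15 mm from the nearest boundary — more than the 0.8 mm shell width (2 × 0.4), so it's in the infill interior.

infill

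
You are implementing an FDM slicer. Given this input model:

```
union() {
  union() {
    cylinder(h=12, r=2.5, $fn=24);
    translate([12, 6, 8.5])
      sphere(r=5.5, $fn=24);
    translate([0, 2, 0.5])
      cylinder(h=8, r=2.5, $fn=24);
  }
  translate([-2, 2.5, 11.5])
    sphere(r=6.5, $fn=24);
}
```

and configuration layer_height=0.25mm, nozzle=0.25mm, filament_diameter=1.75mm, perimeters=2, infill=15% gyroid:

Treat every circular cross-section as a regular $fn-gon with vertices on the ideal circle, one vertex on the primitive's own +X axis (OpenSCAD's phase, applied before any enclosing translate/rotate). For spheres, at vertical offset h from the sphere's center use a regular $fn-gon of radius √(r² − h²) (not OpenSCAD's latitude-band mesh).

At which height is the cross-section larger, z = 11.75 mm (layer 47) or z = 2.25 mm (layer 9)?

layer 47 (z = 11.75 mm)

Layer 47 (z = 11.75): the r=2.5 cylinder contributes a regular 24-gon of circumradius 2.5 (area = (24/2)·2.500²·sin(360°/24) = 19.41 mm²); the r=5.5 sphere at (12, 6) slices to a regular 24-gon of circumradius 4.437 (√(r²−h²) with h=3.25 from center) (area = (24/2)·4.437²·sin(360°/24) = 61.15 mm²); the cylinder at (0, 2) is not intersected at this z (z outside [0.5, 8.5]); Merging all regions: the 2 present regions are separate (no shared area or edge), so areas and boundary lengths simply add and each stays a separate island — area = 80.56 mm²; the sphere at (-2, 2.5): section is a regular 24-gon, circumradius = √(r²−h²) = √(6.5²−0.25²) = 6.495 (area = (24/2)·6.495²·sin(360°/24) = 131.03 mm²); Merging all regions: the regions partially overlap — summed areas 211.58 mm² minus the doubly-counted overlap 19.41 mm² gives 192.17 mm² — area = 192.17 mm². So its area = 192.17 mm². Layer 9 (z = 2.25): the cylinder: section is a regular 24-gon, circumradius r=2.5 (area = (24/2)·2.500²·sin(360°/24) = 19.41 mm²); the sphere at (12, 6) is absent (|z−center|=6.250 > r=5.5); the r=2.5 cylinder at (0, 2) contributes a regular 24-gon of circumradius 2.5 (area = (24/2)·2.500²·sin(360°/24) = 19.41 mm²); Merging all regions: the regions partially overlap — summed areas 38.82 mm² minus the doubly-counted overlap 9.75 mm² gives 29.08 mm² — area = 29.08 mm²; the sphere at (-2, 2.5) is not intersected at this z (|z−center|=9.250 > r=6.5); Merging all regions: only that combined region is present, so the union is just that shape — area = 29.08 mm². So its area = 29.08 mm². Layer 47 is larger (192.17 vs 29.08 mm²).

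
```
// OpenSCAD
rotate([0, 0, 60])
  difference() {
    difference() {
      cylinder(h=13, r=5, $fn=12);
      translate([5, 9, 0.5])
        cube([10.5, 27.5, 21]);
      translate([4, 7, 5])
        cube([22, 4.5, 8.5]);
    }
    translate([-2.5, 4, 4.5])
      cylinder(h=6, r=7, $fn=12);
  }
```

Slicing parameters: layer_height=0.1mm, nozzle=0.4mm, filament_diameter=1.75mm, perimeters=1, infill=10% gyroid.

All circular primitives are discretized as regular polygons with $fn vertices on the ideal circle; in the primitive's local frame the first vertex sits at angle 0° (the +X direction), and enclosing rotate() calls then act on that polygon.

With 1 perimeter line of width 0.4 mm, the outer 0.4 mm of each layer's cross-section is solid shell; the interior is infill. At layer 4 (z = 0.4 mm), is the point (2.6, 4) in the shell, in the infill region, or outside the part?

At z = 0.4 mm: the r=5 cylinder contributes a regular 12-gon of circumradius 5; the cube at (5, 9) is absent (z outside [0.5, 21.5]); the cube at (4, 7) does not reach this height (z outside [5, 13.5]); Taking the first minus the rest: none of the subtracted shapes is present at this height, so the r=5 cylinder is unchanged — 1 connected region; the cylinder at (-2.5, 4) is absent (z outside [4.5, 10.5]); Taking the first minus the rest: none of the subtracted shapes is present at this height, so the result so far is unchanged — 1 connected region; (whole slice rotated 60° about Z — lengths, areas and connectivity unchanged). Overall, the cross-section is a single solid region. Undo the 60° rotation: the query point maps to (4.764, -0.252) in the un-rotated model frame. The nearest boundary edge runs (4.33, -2.50)→(5.00, 0.00); distance from the point to it = 0.16 mm. The point is inside the cross-section, 0.16 mm from the nearest boundary — within the 0.4 mm shell band (1 × 0.4).

shell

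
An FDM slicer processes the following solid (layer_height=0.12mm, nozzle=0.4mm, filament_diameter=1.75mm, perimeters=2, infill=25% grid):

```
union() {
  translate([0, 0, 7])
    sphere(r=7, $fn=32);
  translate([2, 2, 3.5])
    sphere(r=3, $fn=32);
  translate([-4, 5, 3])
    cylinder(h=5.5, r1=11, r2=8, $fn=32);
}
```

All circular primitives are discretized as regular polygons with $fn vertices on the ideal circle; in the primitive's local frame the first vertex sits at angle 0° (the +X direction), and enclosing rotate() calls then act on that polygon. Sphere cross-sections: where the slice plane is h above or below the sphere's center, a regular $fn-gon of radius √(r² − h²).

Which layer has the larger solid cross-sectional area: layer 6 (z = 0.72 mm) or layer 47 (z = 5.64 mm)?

layer 47 (z = 5.64 mm)

Layer 6 (z = 0.72): the sphere: section is a regular 32-gon, circumradius = √(r²−h²) = √(7²−6.28²) = 3.092 (area = (32/2)·3.092²·sin(360°/32) = 29.85 mm²); the sphere at (2, 2): section is a regular 32-gon, circumradius = √(r²−h²) = √(3²−2.78²) = 1.128 (area = (32/2)·1.128²·sin(360°/32) = 3.97 mm²); the cone at (-4, 5) is absent (z outside [3, 8.5]); Combining (union): the regions partially overlap — summed areas 33.82 mm² minus the doubly-counted overlap 2.40 mm² gives 31.42 mm² — area = 31.42 mm². So its area = 31.42 mm². Layer 47 (z = 5.64): the r=7 sphere slices to a regular 32-gon of circumradius 6.867 (√(r²−h²) with h=1.36 from center) (area = (32/2)·6.867²·sin(360°/32) = 147.18 mm²); the r=3 sphere at (2, 2) slices to a regular 32-gon of circumradius 2.102 (√(r²−h²) with h=2.14 from center) (area = (32/2)·2.102²·sin(360°/32) = 13.80 mm²); the cone at (-4, 5) contributes a regular 32-gon of circumradius 9.560 (interpolated between r1=11 and r2=8 at t=0.480) (area = (32/2)·9.560²·sin(360°/32) = 285.28 mm²); Taking the union: the regions partially overlap — summed areas 446.26 mm² minus the doubly-counted overlap 117.87 mm² gives 328.39 mm² — area = 328.39 mm². So its area = 328.39 mm². Layer 47 is larger (328.39 vs 31.42 mm²).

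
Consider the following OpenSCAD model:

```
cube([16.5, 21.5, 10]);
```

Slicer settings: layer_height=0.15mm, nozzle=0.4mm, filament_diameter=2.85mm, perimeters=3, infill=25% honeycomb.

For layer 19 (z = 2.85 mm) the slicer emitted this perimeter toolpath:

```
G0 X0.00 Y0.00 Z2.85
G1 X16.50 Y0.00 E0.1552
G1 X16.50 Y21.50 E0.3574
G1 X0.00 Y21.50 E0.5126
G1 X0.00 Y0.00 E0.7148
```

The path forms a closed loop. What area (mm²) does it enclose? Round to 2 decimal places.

354.75 mm²

Apply the shoelace formula to the sequence of (X, Y) vertices; enclosed area = 354.75 mm².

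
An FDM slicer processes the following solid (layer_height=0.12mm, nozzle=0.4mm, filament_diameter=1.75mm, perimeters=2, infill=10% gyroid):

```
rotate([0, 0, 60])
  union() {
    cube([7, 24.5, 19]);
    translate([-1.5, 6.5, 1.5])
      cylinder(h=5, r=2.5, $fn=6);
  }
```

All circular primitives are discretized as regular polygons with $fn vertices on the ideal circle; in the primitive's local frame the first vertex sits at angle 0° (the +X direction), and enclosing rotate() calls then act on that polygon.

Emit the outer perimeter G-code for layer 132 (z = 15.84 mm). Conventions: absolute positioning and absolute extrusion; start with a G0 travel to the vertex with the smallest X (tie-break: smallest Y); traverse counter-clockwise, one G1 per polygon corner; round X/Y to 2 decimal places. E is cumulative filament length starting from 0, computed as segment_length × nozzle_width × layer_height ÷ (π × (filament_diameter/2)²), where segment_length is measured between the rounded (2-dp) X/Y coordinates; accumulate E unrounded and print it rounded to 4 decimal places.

G0 X-21.22 Y12.25 Z15.84
G1 X0.00 Y0.00 E0.4890
G1 X3.50 Y6.06 E0.6286
G1 X-17.72 Y18.31 E1.1176
G1 X-21.22 Y12.25 E1.2572

At z = 15.84 mm: the 7×24.5 cube contributes its full rectangle; the cylinder at (-1.5, 6.5) is absent (z outside [1.5, 6.5]); Merging all regions: only the 7×24.5 cube is present, so the union is just that shape — 1 connected region; (whole slice rotated 60° about Z — lengths, areas and connectivity unchanged). The outline is a single polygon with 4 vertices. Extrusion per mm of travel: 0.4 × 0.12 / (π × 0.875²) = 0.019956. Accumulating E over each segment gives final E = 1.2572.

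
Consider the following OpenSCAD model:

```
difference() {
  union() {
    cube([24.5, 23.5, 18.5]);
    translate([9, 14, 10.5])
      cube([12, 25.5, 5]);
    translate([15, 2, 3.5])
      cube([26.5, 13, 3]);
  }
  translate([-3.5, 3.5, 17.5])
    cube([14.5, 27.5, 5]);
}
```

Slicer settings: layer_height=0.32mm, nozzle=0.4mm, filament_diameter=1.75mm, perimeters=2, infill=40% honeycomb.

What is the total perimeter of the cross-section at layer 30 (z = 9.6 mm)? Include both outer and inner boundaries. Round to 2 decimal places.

At z = 9.6 mm: the cube is present — its section is the full 24.5×23.5 rectangle (perimeter 96.00 mm); the cube at (9, 14) does not reach this height (z outside [10.5, 15.5]); the cube at (15, 2) is not intersected at this z (z outside [3.5, 6.5]); Combining (union): only the 24.5×23.5 cube is present, so the union is just that shape — boundary = 96.00 mm; the cube at (-3.5, 3.5) is not intersected at this z (z outside [17.5, 22.5]); Taking the first minus the rest: none of the subtracted shapes is present at this height, so the result so far is unchanged — boundary = 96.00 mm. Overall, the cross-section is a single solid region. Total boundary length (outer) = 96.00 mm.

96.00 mm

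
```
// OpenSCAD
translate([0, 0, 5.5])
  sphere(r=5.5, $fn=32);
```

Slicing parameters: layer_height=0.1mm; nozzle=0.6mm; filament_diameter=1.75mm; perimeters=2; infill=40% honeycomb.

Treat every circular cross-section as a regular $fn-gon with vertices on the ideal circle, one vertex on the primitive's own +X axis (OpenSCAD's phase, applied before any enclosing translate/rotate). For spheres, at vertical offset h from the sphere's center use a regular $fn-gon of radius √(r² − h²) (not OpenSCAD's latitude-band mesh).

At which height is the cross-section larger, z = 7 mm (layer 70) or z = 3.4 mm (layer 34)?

Layer 70 (z = 7): the r=5.5 sphere contributes a regular 32-gon of circumradius √(5.5²−1.5²) = 5.292 (area = (32/2)·5.292²·sin(360°/32) = 87.40 mm²). So its area = 87.40 mm². Layer 34 (z = 3.4): the r=5.5 sphere slices to a regular 32-gon of circumradius 5.083 (√(r²−h²) with h=2.1 from center) (area = (32/2)·5.083²·sin(360°/32) = 80.66 mm²). So its area = 80.66 mm². Layer 70 is larger (87.40 vs 80.66 mm²).

layer 70 (z = 7 mm)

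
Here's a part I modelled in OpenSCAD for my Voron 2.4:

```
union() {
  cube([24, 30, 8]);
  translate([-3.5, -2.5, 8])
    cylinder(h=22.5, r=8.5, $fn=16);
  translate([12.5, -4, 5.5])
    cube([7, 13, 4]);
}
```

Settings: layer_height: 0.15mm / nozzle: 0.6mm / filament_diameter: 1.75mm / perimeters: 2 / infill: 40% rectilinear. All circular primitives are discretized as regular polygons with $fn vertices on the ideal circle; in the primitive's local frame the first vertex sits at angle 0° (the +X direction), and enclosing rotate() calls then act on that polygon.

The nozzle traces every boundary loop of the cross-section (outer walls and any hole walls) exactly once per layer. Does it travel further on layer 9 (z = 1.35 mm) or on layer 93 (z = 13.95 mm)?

Layer 9 (z = 1.35): the cube (footprint 24×30) is included at this height (perimeter 108.00 mm); the cylinder at (-3.5, -2.5) does not reach this height (z outside [8, 30.5]); the cube at (12.5, -4) is not intersected at this z (z outside [5.5, 9.5]); Merging all regions: only the 24×30 cube is present, so the union is just that shape — boundary = 108.00 mm. So its perimeter = 108.00 mm. Layer 93 (z = 13.95): the cube is not intersected at this z (z outside [0, 8]); the cylinder at (-3.5, -2.5): section is a regular 16-gon, circumradius r=8.5 (perimeter = 2·16·8.500·sin(180°/16) = 53.06 mm); the cube at (12.5, -4) is not intersected at this z (z outside [5.5, 9.5]); Combining (union): only the r=8.5 cylinder at (-3.5, -2.5) is present, so the union is just that shape — boundary = 53.06 mm. So its perimeter = 53.06 mm. Layer 9 is larger (108.00 vs 53.06 mm).

layer 9 (z = 1.35 mm)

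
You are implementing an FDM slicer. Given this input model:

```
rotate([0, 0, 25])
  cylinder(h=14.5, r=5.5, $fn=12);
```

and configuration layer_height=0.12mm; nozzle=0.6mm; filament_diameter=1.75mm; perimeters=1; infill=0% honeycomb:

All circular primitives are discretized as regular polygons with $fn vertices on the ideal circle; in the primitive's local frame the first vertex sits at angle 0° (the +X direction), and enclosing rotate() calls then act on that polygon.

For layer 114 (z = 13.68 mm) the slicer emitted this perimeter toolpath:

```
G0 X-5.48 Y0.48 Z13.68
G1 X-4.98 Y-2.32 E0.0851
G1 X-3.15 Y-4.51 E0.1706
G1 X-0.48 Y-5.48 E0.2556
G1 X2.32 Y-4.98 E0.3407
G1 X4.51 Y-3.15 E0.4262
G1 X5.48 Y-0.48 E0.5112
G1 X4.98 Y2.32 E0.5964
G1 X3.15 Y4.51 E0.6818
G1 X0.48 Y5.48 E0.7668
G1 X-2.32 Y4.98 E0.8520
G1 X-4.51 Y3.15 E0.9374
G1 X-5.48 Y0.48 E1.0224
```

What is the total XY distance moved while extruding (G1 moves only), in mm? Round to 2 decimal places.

34.16 mm

Sum the Euclidean lengths of each G1 segment: total = 34.16 mm.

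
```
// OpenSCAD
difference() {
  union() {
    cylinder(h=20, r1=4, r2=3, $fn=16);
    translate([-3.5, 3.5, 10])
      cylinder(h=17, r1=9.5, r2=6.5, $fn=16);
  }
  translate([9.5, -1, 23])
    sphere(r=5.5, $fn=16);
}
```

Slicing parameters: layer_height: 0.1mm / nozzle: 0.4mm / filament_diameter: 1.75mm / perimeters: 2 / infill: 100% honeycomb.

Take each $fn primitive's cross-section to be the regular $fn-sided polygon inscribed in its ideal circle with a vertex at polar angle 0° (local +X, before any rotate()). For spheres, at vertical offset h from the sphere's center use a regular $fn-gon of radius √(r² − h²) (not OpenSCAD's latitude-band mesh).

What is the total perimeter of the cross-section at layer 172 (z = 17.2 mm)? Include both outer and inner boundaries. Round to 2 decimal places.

51.38 mm

At z = 17.2 mm: the cone contributes a regular 16-gon of circumradius 3.140 (interpolated between r1=4 and r2=3 at t=0.860) (perimeter = 2·16·3.140·sin(180°/16) = 19.60 mm); the cone at (-3.5, 3.5): at t=0.424 of its height the radius interpolates to r₁+(r₂−r₁)t = 8.229, giving a regular 16-gon of that circumradius (perimeter = 2·16·8.229·sin(180°/16) = 51.38 mm); Combining (union): the cone lies entirely inside the cone at (-3.5, 3.5), so the union is just the cone at (-3.5, 3.5) — boundary = 51.38 mm; the sphere at (9.5, -1) does not reach this height (|z−center|=5.800 > r=5.5); Taking the first minus the rest: none of the subtracted shapes is present at this height, so that combined region is unchanged — boundary = 51.38 mm. Overall, the cross-section is a single solid region. Total boundary length (outer) = 51.38 mm.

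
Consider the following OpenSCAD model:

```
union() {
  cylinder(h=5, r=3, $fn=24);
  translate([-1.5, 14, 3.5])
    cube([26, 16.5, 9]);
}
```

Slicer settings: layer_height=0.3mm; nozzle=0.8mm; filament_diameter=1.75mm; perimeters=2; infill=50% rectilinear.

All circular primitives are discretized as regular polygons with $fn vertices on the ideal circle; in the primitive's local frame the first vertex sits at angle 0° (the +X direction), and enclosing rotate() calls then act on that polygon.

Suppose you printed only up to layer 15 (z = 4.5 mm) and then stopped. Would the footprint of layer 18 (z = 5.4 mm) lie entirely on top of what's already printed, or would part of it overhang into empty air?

Compare the two slices. At z = 4.5: the r=3 cylinder gives a regular 24-gon of circumradius 3 (constant along its height) (area = (24/2)·3.000²·sin(360°/24) = 27.95 mm²); the cube at (-1.5, 14) (footprint 26×16.5) is included at this height (area 429.00 mm²); Combining (union): the 2 present regions are separate (no shared area or edge), so areas and boundary lengths simply add and each stays a separate island — area = 456.95 mm². At z = 5.4: the cylinder is not intersected at this z (z outside [0, 5]); the cube at (-1.5, 14) is present — its section is the full 26×16.5 rectangle (area 429.00 mm²); Combining (union): only the 26×16.5 cube at (-1.5, 14) is present, so the union is just that shape — area = 429.00 mm². Checking containment: the cross-section at z = 5.4 is a subset of the cross-section at z = 4.5.

entirely on top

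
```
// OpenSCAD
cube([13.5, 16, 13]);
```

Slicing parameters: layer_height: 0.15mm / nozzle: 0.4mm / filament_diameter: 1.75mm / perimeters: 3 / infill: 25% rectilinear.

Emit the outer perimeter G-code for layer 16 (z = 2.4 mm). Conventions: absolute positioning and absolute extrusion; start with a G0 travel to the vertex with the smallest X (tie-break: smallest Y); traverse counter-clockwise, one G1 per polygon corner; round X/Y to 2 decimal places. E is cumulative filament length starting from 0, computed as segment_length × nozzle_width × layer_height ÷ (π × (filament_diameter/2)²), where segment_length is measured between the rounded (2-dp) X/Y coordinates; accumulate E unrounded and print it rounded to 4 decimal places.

G0 X0.00 Y0.00 Z2.40
G1 X13.50 Y0.00 E0.3368
G1 X13.50 Y16.00 E0.7359
G1 X0.00 Y16.00 E1.0726
G1 X0.00 Y0.00 E1.4718

At z = 2.4 mm: the cube is present — its section is the full 13.5×16 rectangle. The outline is a single polygon with 4 vertices. Extrusion per mm of travel: 0.4 × 0.15 / (π × 0.875²) = 0.024945. Accumulating E over each segment gives final E = 1.4718.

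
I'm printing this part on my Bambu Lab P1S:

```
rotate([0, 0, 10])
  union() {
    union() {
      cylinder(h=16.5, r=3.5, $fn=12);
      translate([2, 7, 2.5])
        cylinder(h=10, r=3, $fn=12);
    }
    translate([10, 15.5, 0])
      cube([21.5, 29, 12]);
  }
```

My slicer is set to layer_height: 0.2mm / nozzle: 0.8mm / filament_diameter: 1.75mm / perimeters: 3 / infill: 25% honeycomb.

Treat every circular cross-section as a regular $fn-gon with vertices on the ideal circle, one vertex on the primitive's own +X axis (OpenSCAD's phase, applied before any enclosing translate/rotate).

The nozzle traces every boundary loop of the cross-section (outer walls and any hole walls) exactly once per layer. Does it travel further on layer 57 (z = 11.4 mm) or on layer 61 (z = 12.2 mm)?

layer 57 (z = 11.4 mm)

Layer 57 (z = 11.4): the r=3.5 cylinder gives a regular 12-gon of circumradius 3.5 (constant along its height) (perimeter = 2·12·3.500·sin(180°/12) = 21.74 mm); the r=3 cylinder at (2, 7) gives a regular 12-gon of circumradius 3 (constant along its height) (perimeter = 2·12·3.000·sin(180°/12) = 18.63 mm); Merging all regions: the 2 present regions are separate (no shared area or edge), so areas and boundary lengths simply add and each stays a separate island — boundary = 40.38 mm; the cube at (10, 15.5) is present — its section is the full 21.5×29 rectangle (perimeter 101.00 mm); Taking the union: the 2 present regions are separate (no shared area or edge), so areas and boundary lengths simply add and each stays a separate island — boundary = 141.38 mm; (whole slice rotated 10° about Z — lengths, areas and connectivity unchanged). So its perimeter = 141.38 mm. Layer 61 (z = 12.2): the r=3.5 cylinder gives a regular 12-gon of circumradius 3.5 (constant along its height) (perimeter = 2·12·3.500·sin(180°/12) = 21.74 mm); the r=3 cylinder at (2, 7) gives a regular 12-gon of circumradius 3 (constant along its height) (perimeter = 2·12·3.000·sin(180°/12) = 18.63 mm); Taking the union: the 2 present regions are separate (no shared area or edge), so areas and boundary lengths simply add and each stays a separate island — boundary = 40.38 mm; the cube at (10, 15.5) does not reach this height (z outside [0, 12]); Taking the union: only that combined region is present, so the union is just that shape — boundary = 40.38 mm; (rotated 10° about Z; rotation is an isometry so areas/perimeters/island counts are preserved). So its perimeter = 40.38 mm. Layer 57 is larger (141.38 vs 40.38 mm).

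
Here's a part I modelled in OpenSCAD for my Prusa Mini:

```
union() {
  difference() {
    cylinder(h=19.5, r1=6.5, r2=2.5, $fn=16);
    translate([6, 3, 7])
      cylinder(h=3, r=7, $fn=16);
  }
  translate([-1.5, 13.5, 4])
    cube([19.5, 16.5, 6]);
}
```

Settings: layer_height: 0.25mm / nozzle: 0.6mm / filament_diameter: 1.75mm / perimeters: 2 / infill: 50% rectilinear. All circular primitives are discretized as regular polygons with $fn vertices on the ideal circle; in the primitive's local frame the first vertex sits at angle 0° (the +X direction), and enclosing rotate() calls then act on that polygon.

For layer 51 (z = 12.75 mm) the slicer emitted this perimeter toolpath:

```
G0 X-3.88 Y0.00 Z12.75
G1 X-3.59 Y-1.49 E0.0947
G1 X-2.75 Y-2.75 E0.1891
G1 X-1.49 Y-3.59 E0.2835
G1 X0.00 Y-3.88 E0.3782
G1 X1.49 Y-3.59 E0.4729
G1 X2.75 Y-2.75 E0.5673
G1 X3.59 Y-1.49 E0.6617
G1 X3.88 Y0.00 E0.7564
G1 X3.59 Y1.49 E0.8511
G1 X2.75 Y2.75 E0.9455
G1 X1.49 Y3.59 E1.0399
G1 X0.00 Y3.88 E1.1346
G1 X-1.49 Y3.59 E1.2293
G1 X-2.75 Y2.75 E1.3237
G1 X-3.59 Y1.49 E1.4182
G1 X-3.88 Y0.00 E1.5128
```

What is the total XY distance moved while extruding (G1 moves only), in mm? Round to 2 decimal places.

24.26 mm

Sum the Euclidean lengths of each G1 segment: total = 24.26 mm.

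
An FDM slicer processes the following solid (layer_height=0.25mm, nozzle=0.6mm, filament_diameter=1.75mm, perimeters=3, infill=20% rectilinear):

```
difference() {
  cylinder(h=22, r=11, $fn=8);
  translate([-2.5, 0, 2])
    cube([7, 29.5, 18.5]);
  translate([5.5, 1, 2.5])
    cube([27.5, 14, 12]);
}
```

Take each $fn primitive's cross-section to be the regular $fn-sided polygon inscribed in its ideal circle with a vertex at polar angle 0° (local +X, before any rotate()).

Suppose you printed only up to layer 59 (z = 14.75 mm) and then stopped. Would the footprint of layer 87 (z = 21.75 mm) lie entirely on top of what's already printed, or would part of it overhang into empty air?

Compare the two slices. At z = 14.75: the cylinder: section is a regular 8-gon, circumradius r=11 (area = (8/2)·11.000²·sin(360°/8) = 342.24 mm²); the 7×29.5 cube at (-2.5, 0) contributes its full rectangle (area 206.50 mm²); the cube at (5.5, 1) is absent (z outside [2.5, 14.5]); After the difference (first − rest): starting from the r=11 cylinder (342.24 mm²), the 7×29.5 cube at (-2.5, 0) partially overlaps it — only the 71.51 mm² overlap (of its 206.50 mm²) is removed, clipping the outline — area = 270.73 mm². At z = 21.75: the cylinder: section is a regular 8-gon, circumradius r=11 (area = (8/2)·11.000²·sin(360°/8) = 342.24 mm²); the cube at (-2.5, 0) is not intersected at this z (z outside [2, 20.5]); the cube at (5.5, 1) is not intersected at this z (z outside [2.5, 14.5]); After the difference (first − rest): none of the subtracted shapes is present at this height, so the r=11 cylinder is unchanged — area = 342.24 mm². Checking containment: at z = 21.75 the cross-section extends beyond the z = 14.75 cross-section by about 71.51 mm².

part overhangs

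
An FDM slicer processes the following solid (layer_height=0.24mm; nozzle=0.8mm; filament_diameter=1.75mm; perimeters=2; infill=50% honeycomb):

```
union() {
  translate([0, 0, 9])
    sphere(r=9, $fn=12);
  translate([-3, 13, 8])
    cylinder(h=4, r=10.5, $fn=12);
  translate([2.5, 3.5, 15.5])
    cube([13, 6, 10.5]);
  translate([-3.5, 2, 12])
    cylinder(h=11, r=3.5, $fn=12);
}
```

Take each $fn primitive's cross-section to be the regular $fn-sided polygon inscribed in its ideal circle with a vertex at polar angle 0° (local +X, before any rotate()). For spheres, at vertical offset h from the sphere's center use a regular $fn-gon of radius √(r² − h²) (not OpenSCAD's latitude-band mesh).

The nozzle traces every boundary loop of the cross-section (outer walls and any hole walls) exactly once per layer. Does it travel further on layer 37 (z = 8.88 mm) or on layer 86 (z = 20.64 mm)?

Layer 37 (z = 8.88): the sphere: section is a regular 12-gon, circumradius = √(r²−h²) = √(9²−0.12²) = 8.999 (perimeter = 2·12·8.999·sin(180°/12) = 55.90 mm); the r=10.5 cylinder at (-3, 13) gives a regular 12-gon of circumradius 10.5 (constant along its height) (perimeter = 2·12·10.500·sin(180°/12) = 65.22 mm); the cube at (2.5, 3.5) is absent (z outside [15.5, 26]); the cylinder at (-3.5, 2) is absent (z outside [12, 23]); Merging all regions: the regions partially overlap (shared area 53.34 mm²), so the edge portions inside another operand are dropped and the merged outline is re-measured after clipping — boundary = 90.38 mm. So its perimeter = 90.38 mm. Layer 86 (z = 20.64): the sphere is absent (|z−center|=11.640 > r=9); the cylinder at (-3, 13) is not intersected at this z (z outside [8, 12]); the 13×6 cube at (2.5, 3.5) contributes its full rectangle (perimeter 38.00 mm); the cylinder at (-3.5, 2): section is a regular 12-gon, circumradius r=3.5 (perimeter = 2·12·3.500·sin(180°/12) = 21.74 mm); Merging all regions: the 2 present regions are separate (no shared area or edge), so areas and boundary lengths simply add and each stays a separate island — boundary = 59.74 mm. So its perimeter = 59.74 mm. Layer 37 is larger (90.38 vs 59.74 mm).

layer 37 (z = 8.88 mm)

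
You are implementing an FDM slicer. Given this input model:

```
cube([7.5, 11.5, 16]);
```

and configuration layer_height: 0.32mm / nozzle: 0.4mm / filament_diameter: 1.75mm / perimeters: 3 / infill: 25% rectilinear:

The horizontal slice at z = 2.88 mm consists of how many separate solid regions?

1

At z = 2.88 mm: the cube (footprint 7.5×11.5) is included at this height. The result has 1 disconnected region.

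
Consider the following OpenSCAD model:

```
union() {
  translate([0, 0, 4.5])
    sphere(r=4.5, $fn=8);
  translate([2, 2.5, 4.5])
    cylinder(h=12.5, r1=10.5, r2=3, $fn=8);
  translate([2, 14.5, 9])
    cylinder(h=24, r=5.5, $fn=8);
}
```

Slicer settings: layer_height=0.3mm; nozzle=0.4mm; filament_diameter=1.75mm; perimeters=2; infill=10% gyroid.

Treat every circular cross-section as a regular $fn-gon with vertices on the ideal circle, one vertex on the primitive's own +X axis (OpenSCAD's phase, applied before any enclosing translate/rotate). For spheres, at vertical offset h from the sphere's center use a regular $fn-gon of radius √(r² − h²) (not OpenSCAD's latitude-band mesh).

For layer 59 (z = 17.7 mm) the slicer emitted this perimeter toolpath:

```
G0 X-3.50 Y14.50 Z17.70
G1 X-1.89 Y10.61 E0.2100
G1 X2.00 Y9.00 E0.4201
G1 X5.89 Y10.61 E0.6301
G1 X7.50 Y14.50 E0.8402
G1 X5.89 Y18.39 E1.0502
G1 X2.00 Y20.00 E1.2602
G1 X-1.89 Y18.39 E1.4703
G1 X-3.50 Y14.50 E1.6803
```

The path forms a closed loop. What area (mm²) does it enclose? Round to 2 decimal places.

Apply the shoelace formula to the sequence of (X, Y) vertices; enclosed area = 85.58 mm².

85.58 mm²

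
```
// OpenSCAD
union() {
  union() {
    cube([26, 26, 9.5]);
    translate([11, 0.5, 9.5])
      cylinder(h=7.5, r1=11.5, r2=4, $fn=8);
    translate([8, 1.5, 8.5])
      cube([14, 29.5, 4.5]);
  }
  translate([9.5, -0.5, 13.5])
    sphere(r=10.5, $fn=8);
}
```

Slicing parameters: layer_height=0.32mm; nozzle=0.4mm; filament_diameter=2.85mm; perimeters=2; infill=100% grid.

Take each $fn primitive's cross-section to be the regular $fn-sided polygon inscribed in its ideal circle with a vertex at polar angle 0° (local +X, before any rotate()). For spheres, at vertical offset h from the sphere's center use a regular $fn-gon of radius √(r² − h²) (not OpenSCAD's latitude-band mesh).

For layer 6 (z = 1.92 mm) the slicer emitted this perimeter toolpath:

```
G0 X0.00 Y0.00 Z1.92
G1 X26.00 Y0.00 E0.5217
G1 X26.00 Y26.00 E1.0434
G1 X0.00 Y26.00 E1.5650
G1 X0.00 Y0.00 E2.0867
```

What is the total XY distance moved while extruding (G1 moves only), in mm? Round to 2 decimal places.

104.00 mm

Sum the Euclidean lengths of each G1 segment: total = 104.00 mm.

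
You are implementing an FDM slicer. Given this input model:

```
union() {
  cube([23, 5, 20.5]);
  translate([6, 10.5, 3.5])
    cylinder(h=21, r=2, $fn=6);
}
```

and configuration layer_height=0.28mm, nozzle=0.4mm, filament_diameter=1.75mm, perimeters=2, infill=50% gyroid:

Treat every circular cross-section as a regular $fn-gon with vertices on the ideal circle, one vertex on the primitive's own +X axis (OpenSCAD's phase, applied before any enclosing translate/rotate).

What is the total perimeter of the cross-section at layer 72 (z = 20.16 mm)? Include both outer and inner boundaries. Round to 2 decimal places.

68.00 mm

At z = 20.16 mm: the cube (footprint 23×5) is included at this height (perimeter 56.00 mm); the cylinder at (6, 10.5): section is a regular 6-gon, circumradius r=2 (perimeter = 2·6·2.000·sin(180°/6) = 12.00 mm); Merging all regions: the 2 present regions are separate (no shared area or edge), so areas and boundary lengths simply add and each stays a separate island — boundary = 68.00 mm. Overall, the cross-section has 2 separate islands. Total boundary length (outer) = 68.00 mm.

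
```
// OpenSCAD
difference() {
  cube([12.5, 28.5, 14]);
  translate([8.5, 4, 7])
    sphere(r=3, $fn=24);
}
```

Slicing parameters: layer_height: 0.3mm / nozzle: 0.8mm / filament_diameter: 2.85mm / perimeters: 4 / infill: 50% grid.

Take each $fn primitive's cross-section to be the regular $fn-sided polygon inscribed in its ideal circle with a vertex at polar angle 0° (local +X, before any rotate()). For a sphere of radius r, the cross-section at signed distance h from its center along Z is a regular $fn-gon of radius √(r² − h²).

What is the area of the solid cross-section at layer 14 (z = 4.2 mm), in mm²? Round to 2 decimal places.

At z = 4.2 mm: the 12.5×28.5 cube contributes its full rectangle (area 356.25 mm²); the r=3 sphere at (8.5, 4) contributes a regular 24-gon of circumradius √(3²−2.8²) = 1.077 (area = (24/2)·1.077²·sin(360°/24) = 3.60 mm²); Taking the first minus the rest: starting from the 12.5×28.5 cube (356.25 mm²), the r=3 sphere at (8.5, 4) lies wholly inside it (removes its full 3.60 mm² and its 6.75 mm outline becomes a hole wall) — area = 352.65 mm². Overall, the cross-section is one region with 1 hole. Net area = 352.65 mm².

352.65 mm²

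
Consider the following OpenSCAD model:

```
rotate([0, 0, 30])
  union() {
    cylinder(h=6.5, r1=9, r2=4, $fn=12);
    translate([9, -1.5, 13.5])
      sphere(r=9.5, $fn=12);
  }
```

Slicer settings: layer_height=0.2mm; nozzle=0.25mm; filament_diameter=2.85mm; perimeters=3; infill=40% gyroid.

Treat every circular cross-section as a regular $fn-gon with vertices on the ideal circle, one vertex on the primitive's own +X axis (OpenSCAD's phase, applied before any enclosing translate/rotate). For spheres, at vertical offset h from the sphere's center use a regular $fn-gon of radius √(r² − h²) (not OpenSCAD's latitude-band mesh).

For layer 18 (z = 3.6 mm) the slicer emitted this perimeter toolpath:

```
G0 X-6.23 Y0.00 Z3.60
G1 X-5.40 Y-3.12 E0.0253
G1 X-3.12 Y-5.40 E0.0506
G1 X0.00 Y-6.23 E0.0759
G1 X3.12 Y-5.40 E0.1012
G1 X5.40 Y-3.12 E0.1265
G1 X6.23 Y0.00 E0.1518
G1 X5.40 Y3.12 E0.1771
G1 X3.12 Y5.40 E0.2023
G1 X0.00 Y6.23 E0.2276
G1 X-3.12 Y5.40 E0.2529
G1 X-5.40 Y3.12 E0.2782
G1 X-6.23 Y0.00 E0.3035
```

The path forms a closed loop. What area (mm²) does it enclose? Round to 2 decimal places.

116.60 mm²

Apply the shoelace formula to the sequence of (X, Y) vertices; enclosed area = 116.60 mm².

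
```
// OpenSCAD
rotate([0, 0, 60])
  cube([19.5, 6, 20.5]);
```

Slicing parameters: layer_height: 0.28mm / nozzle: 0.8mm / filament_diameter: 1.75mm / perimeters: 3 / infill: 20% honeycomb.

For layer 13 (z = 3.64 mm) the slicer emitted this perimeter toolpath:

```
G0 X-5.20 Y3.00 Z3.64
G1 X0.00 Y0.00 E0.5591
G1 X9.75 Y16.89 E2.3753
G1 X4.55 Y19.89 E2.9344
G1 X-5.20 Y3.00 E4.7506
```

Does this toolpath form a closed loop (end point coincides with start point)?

Start point (G0): (-5.20, 3.00). End point (last G1): the path returns to the start — closed.

yes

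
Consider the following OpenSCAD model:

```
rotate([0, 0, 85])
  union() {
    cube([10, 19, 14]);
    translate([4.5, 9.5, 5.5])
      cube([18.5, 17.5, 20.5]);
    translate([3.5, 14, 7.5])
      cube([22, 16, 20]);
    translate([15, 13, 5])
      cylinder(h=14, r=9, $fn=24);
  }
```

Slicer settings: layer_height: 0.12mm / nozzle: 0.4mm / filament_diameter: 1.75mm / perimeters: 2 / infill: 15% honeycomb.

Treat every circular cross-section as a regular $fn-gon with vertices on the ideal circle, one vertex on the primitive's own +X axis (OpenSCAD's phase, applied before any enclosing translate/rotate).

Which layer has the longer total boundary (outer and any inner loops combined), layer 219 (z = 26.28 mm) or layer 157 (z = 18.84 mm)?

layer 157 (z = 18.84 mm)

Layer 219 (z = 26.28): the cube does not reach this height (z outside [0, 14]); the cube at (4.5, 9.5) is not intersected at this z (z outside [5.5, 26]); the 22×16 cube at (3.5, 14) contributes its full rectangle (perimeter 76.00 mm); the cylinder at (15, 13) is not intersected at this z (z outside [5, 19]); Taking the union: only the 22×16 cube at (3.5, 14) is present, so the union is just that shape — boundary = 76.00 mm; (rotated 85° about Z; rotation is an isometry so areas/perimeters/island counts are preserved). So its perimeter = 76.00 mm. Layer 157 (z = 18.84): the cube is not intersected at this z (z outside [0, 14]); the cube at (4.5, 9.5) is present — its section is the full 18.5×17.5 rectangle (perimeter 72.00 mm); the cube at (3.5, 14) is present — its section is the full 22×16 rectangle (perimeter 76.00 mm); the cylinder at (15, 13): section is a regular 24-gon, circumradius r=9 (perimeter = 2·24·9.000·sin(180°/24) = 56.39 mm); Combining (union): the regions partially overlap (shared area 423.85 mm²), so the edge portions inside another operand are dropped and the merged outline is re-measured after clipping — boundary = 89.01 mm; (whole slice rotated 85° about Z — lengths, areas and connectivity unchanged). So its perimeter = 89.01 mm. Layer 157 is larger (89.01 vs 76.00 mm).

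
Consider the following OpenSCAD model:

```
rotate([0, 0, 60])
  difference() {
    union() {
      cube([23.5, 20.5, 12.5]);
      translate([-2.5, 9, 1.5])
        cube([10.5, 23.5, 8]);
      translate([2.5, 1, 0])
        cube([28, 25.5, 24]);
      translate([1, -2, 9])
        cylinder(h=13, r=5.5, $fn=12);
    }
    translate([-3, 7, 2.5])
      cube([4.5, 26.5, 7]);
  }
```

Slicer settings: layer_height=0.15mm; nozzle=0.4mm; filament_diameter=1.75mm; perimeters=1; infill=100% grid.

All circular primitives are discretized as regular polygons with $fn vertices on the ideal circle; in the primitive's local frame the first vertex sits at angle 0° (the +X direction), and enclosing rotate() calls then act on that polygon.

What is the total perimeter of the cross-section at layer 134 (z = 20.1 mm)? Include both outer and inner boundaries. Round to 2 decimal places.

At z = 20.1 mm: the cube is absent (z outside [0, 12.5]); the cube at (-2.5, 9) does not reach this height (z outside [1.5, 9.5]); the 28×25.5 cube at (2.5, 1) contributes its full rectangle (perimeter 107.00 mm); the r=5.5 cylinder at (1, -2) gives a regular 12-gon of circumradius 5.5 (constant along its height) (perimeter = 2·12·5.500·sin(180°/12) = 34.16 mm); Taking the union: the regions partially overlap (shared area 3.97 mm²), so the edge portions inside another operand are dropped and the merged outline is re-measured after clipping — boundary = 132.27 mm; the cube at (-3, 7) is absent (z outside [2.5, 9.5]); After the difference (first − rest): none of the subtracted shapes is present at this height, so the result so far is unchanged — boundary = 132.27 mm; (whole slice rotated 60° about Z — lengths, areas and connectivity unchanged). Overall, the cross-section is a single solid region. Total boundary length (outer) = 132.27 mm.

132.27 mm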